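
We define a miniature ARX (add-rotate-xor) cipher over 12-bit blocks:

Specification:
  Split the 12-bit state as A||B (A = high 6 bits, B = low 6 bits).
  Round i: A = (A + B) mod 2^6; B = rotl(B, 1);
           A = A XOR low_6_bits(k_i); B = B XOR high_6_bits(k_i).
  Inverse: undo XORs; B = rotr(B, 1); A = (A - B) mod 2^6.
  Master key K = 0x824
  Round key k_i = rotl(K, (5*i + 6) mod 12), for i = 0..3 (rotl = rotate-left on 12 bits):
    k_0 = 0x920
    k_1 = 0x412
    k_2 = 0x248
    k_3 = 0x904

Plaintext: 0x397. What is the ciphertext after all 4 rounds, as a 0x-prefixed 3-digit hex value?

s_0 = plaintext = 0x397
s_1 = Round(s_0, k_0) = 0x14A
s_2 = Round(s_1, k_1) = 0x744
s_3 = Round(s_2, k_2) = 0xA41
s_4 = Round(s_3, k_3) = 0xBA6

0xBA6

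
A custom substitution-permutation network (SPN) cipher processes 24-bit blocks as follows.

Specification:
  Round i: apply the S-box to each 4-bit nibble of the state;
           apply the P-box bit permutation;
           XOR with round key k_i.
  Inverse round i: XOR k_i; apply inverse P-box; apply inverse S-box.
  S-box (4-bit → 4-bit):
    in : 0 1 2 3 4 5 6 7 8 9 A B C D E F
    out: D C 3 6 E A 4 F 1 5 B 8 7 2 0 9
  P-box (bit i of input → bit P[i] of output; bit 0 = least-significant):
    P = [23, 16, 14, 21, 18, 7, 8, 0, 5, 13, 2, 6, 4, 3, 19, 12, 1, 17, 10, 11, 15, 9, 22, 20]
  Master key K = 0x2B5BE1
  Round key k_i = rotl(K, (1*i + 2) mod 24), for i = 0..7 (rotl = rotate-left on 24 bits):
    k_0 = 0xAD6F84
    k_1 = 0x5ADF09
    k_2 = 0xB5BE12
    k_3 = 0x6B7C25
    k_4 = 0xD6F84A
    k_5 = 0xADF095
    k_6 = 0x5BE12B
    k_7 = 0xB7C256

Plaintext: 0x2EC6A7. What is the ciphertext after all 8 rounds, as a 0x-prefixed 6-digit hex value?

0x1E8C95

s_0 = plaintext = 0x2EC6A7
s_1 = Round(s_0, k_0) = 0x00AD19
s_2 = Round(s_1, k_1) = 0x8A2212
s_3 = Round(s_2, k_2) = 0x361729
s_4 = Round(s_3, k_3) = 0xA70AC1
s_5 = Round(s_4, k_4) = 0xE807B8
s_6 = Round(s_5, k_5) = 0x25C0E2
s_7 = Round(s_6, k_6) = 0xD06B57
s_8 = Round(s_7, k_7) = 0x1E8C95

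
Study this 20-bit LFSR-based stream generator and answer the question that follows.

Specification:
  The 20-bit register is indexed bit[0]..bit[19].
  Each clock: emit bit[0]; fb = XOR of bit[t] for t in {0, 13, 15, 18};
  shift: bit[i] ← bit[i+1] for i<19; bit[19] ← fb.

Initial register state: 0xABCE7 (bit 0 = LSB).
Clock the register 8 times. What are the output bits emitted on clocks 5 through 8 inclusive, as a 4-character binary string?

reg_0 = 0xABCE7
clock 1: out=1, reg = 0xD5E73
clock 2: out=1, reg = 0x6AF39
clock 3: out=1, reg = 0x3579C
clock 4: out=0, reg = 0x1ABCE
clock 5: out=0, reg = 0x0D5E7
clock 6: out=1, reg = 0x06AF3
clock 7: out=1, reg = 0x03579
clock 8: out=1, reg = 0x01ABC

0111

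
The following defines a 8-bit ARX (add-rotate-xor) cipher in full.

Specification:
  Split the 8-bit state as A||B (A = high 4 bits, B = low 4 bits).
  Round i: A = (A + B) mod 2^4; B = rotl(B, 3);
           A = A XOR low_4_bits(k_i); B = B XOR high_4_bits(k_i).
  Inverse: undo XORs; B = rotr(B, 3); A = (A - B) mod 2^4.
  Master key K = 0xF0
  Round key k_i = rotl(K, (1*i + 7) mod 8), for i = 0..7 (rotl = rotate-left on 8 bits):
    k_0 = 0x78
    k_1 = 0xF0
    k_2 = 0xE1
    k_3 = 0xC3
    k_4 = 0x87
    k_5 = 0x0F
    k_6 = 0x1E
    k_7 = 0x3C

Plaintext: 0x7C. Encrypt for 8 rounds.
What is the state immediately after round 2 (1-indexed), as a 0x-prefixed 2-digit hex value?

s_0 = plaintext = 0x7C
s_1 = Round(s_0, k_0) = 0xB1
s_2 = Round(s_1, k_1) = 0xC7
s_3 = Round(s_2, k_2) = 0x25
s_4 = Round(s_3, k_3) = 0x46
s_5 = Round(s_4, k_4) = 0xDB
s_6 = Round(s_5, k_5) = 0x7D
s_7 = Round(s_6, k_6) = 0xAF
s_8 = Round(s_7, k_7) = 0x5C

0xC7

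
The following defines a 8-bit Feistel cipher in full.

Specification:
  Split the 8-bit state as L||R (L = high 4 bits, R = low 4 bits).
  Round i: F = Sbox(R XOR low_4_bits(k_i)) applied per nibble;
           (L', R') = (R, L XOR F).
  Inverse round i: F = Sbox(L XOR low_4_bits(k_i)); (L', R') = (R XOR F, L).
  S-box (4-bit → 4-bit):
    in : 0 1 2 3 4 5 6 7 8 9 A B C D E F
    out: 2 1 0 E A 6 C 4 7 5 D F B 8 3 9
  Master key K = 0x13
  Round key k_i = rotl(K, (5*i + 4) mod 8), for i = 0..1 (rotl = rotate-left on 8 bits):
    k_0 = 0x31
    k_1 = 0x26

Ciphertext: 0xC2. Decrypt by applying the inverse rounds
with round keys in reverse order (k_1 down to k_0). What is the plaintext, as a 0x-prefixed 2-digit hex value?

s_0 = ciphertext = 0xC2
s_1 = InvRound(s_0, k_1) = 0xFC
s_2 = InvRound(s_1, k_0) = 0xFF

0xFF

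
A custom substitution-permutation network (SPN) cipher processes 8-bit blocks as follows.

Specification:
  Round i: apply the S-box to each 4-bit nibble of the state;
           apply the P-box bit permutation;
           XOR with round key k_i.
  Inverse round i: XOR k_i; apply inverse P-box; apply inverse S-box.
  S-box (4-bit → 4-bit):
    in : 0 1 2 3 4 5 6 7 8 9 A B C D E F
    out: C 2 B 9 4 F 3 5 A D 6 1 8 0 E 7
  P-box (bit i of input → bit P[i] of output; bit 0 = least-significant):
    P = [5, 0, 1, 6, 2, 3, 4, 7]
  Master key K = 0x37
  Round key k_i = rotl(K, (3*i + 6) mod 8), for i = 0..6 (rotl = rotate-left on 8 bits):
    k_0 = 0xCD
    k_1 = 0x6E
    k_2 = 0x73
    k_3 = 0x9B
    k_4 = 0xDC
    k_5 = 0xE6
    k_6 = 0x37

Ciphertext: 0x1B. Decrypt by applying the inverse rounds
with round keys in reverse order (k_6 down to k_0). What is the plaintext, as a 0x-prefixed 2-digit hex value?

0xBE

s_0 = ciphertext = 0x1B
s_1 = InvRound(s_0, k_6) = 0x6B
s_2 = InvRound(s_1, k_5) = 0x21
s_3 = InvRound(s_2, k_4) = 0x52
s_4 = InvRound(s_3, k_3) = 0x88
s_5 = InvRound(s_4, k_2) = 0xE5
s_6 = InvRound(s_5, k_1) = 0x8A
s_7 = InvRound(s_6, k_0) = 0xBE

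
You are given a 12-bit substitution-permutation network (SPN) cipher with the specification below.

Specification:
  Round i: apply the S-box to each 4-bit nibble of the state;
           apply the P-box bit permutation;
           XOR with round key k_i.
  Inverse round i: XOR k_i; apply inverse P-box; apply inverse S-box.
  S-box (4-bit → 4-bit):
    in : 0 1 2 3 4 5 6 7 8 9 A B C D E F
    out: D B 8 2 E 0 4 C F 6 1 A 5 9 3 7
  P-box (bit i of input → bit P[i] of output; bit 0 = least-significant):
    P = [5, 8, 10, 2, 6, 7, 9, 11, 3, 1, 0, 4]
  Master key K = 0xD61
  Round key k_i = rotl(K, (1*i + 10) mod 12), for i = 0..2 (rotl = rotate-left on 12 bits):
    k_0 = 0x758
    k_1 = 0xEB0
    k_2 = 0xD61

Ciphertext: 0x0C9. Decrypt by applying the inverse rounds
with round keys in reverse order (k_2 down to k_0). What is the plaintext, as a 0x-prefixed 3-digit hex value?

s_0 = ciphertext = 0x0C9
s_1 = InvRound(s_0, k_2) = 0xABF
s_2 = InvRound(s_1, k_1) = 0xF57
s_3 = InvRound(s_2, k_0) = 0xF22

0xF22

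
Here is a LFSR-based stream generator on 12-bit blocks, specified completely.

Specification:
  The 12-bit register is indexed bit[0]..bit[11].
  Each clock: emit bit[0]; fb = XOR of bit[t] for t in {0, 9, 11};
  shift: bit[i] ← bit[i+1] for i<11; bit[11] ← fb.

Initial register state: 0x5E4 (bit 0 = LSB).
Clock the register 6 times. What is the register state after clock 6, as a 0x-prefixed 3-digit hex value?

0x497

reg_0 = 0x5E4
clock 1: out=0, reg = 0x2F2
clock 2: out=0, reg = 0x979
clock 3: out=1, reg = 0x4BC
clock 4: out=0, reg = 0x25E
clock 5: out=0, reg = 0x92F
clock 6: out=1, reg = 0x497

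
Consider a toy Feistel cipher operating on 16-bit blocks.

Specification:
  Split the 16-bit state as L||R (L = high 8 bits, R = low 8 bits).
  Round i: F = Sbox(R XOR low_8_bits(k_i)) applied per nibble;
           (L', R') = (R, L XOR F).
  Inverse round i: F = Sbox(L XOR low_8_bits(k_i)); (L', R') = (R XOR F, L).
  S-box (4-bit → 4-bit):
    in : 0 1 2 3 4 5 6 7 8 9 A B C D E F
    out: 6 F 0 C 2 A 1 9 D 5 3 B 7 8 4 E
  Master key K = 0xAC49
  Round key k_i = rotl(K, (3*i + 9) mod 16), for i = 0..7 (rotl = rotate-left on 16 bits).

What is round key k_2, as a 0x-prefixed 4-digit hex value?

0xD624

K = 0xAC49
k_0 = rotl(K, (3*0+9) mod 16) = rotl(K, 9) = 0x9358
k_1 = rotl(K, (3*1+9) mod 16) = rotl(K, 12) = 0x9AC4
k_2 = rotl(K, (3*2+9) mod 16) = rotl(K, 15) = 0xD624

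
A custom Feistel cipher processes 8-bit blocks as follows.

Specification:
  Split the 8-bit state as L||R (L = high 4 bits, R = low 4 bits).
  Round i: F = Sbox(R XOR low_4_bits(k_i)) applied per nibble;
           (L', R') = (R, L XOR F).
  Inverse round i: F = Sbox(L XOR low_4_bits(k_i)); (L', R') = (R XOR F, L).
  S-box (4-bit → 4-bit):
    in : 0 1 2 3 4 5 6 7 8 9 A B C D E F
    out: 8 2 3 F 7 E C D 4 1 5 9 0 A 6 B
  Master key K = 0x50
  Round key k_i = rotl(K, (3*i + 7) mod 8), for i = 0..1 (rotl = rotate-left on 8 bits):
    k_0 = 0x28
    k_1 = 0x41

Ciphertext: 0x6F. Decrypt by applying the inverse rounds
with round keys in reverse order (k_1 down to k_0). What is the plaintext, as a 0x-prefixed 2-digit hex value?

s_0 = ciphertext = 0x6F
s_1 = InvRound(s_0, k_1) = 0x26
s_2 = InvRound(s_1, k_0) = 0x32

0x32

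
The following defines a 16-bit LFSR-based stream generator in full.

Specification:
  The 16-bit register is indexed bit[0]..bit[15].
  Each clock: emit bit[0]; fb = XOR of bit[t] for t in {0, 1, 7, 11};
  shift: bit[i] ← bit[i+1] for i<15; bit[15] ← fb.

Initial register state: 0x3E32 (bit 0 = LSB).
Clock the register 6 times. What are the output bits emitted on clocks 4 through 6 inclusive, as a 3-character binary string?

011

reg_0 = 0x3E32
clock 1: out=0, reg = 0x1F19
clock 2: out=1, reg = 0x0F8C
clock 3: out=0, reg = 0x07C6
clock 4: out=0, reg = 0x03E3
clock 5: out=1, reg = 0x81F1
clock 6: out=1, reg = 0x40F8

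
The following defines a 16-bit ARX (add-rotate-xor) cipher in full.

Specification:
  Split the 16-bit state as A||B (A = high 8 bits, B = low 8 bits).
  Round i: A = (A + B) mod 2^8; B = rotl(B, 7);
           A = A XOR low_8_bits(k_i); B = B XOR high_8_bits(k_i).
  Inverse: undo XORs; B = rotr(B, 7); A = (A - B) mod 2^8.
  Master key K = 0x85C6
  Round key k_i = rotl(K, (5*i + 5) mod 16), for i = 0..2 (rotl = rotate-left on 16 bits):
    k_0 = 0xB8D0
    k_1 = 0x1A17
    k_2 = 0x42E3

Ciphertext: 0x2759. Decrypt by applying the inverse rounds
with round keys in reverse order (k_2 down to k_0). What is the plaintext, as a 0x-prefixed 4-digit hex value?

0xD0C1

s_0 = ciphertext = 0x2759
s_1 = InvRound(s_0, k_2) = 0x8E36
s_2 = InvRound(s_1, k_1) = 0x4158
s_3 = InvRound(s_2, k_0) = 0xD0C1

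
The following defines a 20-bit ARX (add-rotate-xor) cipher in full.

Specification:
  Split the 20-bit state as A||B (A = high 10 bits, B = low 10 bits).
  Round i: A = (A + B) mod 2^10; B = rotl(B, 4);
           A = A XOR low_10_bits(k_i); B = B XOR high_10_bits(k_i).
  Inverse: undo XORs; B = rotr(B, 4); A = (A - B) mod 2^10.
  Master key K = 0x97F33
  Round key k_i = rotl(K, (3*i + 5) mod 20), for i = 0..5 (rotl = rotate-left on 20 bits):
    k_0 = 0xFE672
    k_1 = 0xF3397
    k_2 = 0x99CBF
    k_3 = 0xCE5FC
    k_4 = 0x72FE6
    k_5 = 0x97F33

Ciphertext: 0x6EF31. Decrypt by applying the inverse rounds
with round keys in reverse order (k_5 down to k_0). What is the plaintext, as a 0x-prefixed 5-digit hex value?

0xD4714

s_0 = ciphertext = 0x6EF31
s_1 = InvRound(s_0, k_5) = 0xBCB96
s_2 = InvRound(s_1, k_4) = 0x6BF65
s_3 = InvRound(s_2, k_3) = 0x53B05
s_4 = InvRound(s_3, k_2) = 0x56C96
s_5 = InvRound(s_4, k_1) = 0x05EB5
s_6 = InvRound(s_5, k_0) = 0xD4714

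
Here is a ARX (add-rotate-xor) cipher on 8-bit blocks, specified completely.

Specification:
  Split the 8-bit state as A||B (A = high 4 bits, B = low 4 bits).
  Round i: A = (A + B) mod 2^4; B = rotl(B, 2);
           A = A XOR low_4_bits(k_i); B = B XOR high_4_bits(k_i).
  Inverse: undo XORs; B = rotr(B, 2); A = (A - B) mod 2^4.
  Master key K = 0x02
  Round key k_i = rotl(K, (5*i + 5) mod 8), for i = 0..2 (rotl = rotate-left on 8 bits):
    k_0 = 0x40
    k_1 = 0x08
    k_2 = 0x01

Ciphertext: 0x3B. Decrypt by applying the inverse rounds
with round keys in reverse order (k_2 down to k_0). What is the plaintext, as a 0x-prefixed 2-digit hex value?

s_0 = ciphertext = 0x3B
s_1 = InvRound(s_0, k_2) = 0x4E
s_2 = InvRound(s_1, k_1) = 0x1B
s_3 = InvRound(s_2, k_0) = 0x2F

0x2F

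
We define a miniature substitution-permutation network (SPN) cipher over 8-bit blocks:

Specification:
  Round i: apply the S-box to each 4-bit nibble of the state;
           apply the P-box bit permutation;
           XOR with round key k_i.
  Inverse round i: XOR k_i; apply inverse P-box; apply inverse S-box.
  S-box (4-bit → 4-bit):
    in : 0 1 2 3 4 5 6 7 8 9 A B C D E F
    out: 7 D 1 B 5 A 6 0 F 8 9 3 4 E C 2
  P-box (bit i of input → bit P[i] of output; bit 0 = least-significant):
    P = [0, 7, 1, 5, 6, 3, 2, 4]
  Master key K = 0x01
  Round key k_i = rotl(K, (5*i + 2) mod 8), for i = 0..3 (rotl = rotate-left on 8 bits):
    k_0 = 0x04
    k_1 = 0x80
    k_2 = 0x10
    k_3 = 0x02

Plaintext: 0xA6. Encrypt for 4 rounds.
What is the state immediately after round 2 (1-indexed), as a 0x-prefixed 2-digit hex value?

s_0 = plaintext = 0xA6
s_1 = Round(s_0, k_0) = 0xD6
s_2 = Round(s_1, k_1) = 0x1E
s_3 = Round(s_2, k_2) = 0x66
s_4 = Round(s_3, k_3) = 0x8C

0x1E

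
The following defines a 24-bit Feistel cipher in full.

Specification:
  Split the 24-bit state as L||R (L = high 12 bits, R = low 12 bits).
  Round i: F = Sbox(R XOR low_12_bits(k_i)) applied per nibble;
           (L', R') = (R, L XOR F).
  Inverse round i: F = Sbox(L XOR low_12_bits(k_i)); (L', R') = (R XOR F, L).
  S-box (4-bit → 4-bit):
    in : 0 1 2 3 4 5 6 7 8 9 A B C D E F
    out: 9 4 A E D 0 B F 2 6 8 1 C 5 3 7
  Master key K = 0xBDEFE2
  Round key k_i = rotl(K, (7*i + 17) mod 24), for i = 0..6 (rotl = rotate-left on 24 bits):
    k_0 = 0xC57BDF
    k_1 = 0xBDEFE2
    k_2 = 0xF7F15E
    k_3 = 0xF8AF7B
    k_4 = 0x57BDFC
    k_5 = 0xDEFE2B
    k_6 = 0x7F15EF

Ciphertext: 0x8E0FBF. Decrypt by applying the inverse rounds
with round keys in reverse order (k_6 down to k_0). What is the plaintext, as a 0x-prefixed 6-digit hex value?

s_0 = ciphertext = 0x8E0FBF
s_1 = InvRound(s_0, k_6) = 0xA288E0
s_2 = InvRound(s_1, k_5) = 0x57EA28
s_3 = InvRound(s_2, k_4) = 0x80257E
s_4 = InvRound(s_3, k_3) = 0xA88802
s_5 = InvRound(s_4, k_2) = 0x959A88
s_6 = InvRound(s_5, k_1) = 0x199959
s_7 = InvRound(s_6, k_0) = 0x182199

0x182199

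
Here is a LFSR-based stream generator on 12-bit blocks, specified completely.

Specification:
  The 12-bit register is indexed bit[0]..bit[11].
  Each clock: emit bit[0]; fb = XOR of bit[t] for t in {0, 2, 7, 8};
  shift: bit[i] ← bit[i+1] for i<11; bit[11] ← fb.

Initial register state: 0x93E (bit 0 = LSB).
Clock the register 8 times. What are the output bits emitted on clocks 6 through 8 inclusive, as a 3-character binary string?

100

reg_0 = 0x93E
clock 1: out=0, reg = 0x49F
clock 2: out=1, reg = 0xA4F
clock 3: out=1, reg = 0x527
clock 4: out=1, reg = 0xA93
clock 5: out=1, reg = 0x549
clock 6: out=1, reg = 0x2A4
clock 7: out=0, reg = 0x152
clock 8: out=0, reg = 0x8A9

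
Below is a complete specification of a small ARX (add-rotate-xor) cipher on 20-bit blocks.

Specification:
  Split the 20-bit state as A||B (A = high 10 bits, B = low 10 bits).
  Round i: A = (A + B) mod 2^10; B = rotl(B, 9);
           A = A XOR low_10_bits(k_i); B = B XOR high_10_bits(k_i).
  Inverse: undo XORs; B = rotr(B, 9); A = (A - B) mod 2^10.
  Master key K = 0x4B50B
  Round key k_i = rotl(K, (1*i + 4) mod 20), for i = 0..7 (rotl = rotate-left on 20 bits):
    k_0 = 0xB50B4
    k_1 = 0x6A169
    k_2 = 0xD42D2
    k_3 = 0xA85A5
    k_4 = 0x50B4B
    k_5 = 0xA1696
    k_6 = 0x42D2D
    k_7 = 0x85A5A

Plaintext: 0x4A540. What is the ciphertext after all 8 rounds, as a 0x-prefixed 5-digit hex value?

s_0 = plaintext = 0x4A540
s_1 = Round(s_0, k_0) = 0xB7674
s_2 = Round(s_1, k_1) = 0x0E092
s_3 = Round(s_2, k_2) = 0x86319
s_4 = Round(s_3, k_3) = 0x2512D
s_5 = Round(s_4, k_4) = 0xA2BD4
s_6 = Round(s_5, k_5) = 0x3236F
s_7 = Round(s_6, k_6) = 0x46ABC
s_8 = Round(s_7, k_7) = 0x63348

0x63348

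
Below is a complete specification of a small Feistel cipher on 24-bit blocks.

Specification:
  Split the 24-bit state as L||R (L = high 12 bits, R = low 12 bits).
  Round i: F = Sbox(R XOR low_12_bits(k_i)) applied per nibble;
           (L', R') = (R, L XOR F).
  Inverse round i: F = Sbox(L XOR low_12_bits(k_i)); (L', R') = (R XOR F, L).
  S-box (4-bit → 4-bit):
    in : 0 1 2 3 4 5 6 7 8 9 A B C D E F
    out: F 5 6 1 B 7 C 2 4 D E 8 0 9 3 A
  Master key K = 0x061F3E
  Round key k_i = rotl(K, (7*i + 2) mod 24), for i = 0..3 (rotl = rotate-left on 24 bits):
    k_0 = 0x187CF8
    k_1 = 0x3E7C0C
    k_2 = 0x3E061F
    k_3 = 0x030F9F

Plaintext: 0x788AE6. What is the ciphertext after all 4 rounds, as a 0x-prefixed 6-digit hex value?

s_0 = plaintext = 0x788AE6
s_1 = Round(s_0, k_0) = 0xAE6BDB
s_2 = Round(s_1, k_1) = 0xBDB874
s_3 = Round(s_2, k_2) = 0x874813
s_4 = Round(s_3, k_3) = 0x813A34

0x813A34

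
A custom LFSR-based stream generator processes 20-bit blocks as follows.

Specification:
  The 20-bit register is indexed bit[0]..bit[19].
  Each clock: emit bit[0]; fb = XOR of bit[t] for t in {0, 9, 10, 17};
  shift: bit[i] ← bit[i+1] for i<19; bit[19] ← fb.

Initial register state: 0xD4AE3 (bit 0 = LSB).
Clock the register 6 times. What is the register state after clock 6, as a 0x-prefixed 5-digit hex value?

0x0B52B

reg_0 = 0xD4AE3
clock 1: out=1, reg = 0x6A571
clock 2: out=1, reg = 0xB52B8
clock 3: out=0, reg = 0x5A95C
clock 4: out=0, reg = 0x2D4AE
clock 5: out=0, reg = 0x16A57
clock 6: out=1, reg = 0x0B52B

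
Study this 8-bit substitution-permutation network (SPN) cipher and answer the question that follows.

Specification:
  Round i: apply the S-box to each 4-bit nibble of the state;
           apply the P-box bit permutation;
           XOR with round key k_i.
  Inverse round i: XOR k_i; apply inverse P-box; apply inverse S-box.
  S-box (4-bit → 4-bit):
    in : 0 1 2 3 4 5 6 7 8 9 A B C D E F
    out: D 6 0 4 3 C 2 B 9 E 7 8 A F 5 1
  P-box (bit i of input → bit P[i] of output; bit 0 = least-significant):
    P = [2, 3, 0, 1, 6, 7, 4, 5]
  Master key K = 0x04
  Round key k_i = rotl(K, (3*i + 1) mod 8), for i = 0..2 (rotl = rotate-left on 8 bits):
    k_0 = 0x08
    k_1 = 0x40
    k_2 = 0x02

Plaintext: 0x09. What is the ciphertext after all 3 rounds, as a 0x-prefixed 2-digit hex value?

s_0 = plaintext = 0x09
s_1 = Round(s_0, k_0) = 0x73
s_2 = Round(s_1, k_1) = 0xA1
s_3 = Round(s_2, k_2) = 0xDB

0xDB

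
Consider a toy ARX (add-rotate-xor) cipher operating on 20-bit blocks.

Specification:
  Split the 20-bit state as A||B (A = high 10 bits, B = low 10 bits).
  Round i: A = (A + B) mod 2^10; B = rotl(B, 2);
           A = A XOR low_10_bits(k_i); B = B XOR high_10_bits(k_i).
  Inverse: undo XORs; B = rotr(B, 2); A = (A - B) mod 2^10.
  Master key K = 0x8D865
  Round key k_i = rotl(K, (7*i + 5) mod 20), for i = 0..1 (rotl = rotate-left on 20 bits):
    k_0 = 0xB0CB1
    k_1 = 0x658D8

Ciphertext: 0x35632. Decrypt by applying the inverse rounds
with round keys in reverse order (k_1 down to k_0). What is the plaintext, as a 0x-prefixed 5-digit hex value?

s_0 = ciphertext = 0x35632
s_1 = InvRound(s_0, k_1) = 0xC90E9
s_2 = InvRound(s_1, k_0) = 0x42E8A

0x42E8A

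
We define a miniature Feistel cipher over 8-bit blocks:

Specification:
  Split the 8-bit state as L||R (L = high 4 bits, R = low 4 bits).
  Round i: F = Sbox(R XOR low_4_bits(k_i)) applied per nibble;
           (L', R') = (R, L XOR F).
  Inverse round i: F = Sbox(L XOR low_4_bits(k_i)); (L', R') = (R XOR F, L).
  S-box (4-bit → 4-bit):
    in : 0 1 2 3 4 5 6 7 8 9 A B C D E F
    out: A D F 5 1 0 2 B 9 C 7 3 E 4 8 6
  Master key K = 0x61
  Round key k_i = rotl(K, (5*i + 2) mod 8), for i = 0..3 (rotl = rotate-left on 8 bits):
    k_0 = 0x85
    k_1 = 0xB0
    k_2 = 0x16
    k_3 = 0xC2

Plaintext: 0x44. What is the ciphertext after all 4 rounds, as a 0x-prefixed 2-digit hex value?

0x1D

s_0 = plaintext = 0x44
s_1 = Round(s_0, k_0) = 0x49
s_2 = Round(s_1, k_1) = 0x98
s_3 = Round(s_2, k_2) = 0x81
s_4 = Round(s_3, k_3) = 0x1D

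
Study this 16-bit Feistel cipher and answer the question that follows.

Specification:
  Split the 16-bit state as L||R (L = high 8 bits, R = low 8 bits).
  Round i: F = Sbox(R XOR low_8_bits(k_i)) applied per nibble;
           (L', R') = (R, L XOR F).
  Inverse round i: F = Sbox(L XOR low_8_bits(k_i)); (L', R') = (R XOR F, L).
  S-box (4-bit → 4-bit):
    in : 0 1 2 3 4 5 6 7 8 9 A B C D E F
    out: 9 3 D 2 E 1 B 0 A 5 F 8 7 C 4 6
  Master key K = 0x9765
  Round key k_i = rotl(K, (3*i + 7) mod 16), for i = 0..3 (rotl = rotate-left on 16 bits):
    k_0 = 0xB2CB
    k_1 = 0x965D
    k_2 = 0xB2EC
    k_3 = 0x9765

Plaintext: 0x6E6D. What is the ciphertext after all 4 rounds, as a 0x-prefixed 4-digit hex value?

s_0 = plaintext = 0x6E6D
s_1 = Round(s_0, k_0) = 0x6D95
s_2 = Round(s_1, k_1) = 0x9517
s_3 = Round(s_2, k_2) = 0x17FD
s_4 = Round(s_3, k_3) = 0xFD4D

0xFD4D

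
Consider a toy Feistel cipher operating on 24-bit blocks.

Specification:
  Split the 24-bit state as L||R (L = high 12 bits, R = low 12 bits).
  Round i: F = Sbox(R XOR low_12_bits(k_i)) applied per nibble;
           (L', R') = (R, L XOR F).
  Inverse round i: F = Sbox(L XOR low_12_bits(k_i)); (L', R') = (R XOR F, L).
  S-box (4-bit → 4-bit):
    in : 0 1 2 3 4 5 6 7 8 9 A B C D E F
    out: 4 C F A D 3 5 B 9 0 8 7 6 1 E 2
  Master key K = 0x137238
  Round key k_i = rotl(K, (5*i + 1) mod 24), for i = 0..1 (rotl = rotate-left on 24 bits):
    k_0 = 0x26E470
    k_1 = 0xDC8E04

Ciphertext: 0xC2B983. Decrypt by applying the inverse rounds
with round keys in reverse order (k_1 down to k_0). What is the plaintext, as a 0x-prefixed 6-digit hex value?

s_0 = ciphertext = 0xC2B983
s_1 = InvRound(s_0, k_1) = 0x671C2B
s_2 = InvRound(s_1, k_0) = 0x367671

0x367671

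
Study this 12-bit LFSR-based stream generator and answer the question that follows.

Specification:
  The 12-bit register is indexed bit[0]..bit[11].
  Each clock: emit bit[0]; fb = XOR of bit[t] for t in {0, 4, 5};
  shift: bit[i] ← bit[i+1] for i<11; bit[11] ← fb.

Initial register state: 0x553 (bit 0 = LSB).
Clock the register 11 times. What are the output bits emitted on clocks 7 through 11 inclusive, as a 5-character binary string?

10101

reg_0 = 0x553
clock 1: out=1, reg = 0x2A9
clock 2: out=1, reg = 0x154
clock 3: out=0, reg = 0x8AA
clock 4: out=0, reg = 0xC55
clock 5: out=1, reg = 0x62A
clock 6: out=0, reg = 0xB15
clock 7: out=1, reg = 0x58A
clock 8: out=0, reg = 0x2C5
clock 9: out=1, reg = 0x962
clock 10: out=0, reg = 0xCB1
clock 11: out=1, reg = 0xE58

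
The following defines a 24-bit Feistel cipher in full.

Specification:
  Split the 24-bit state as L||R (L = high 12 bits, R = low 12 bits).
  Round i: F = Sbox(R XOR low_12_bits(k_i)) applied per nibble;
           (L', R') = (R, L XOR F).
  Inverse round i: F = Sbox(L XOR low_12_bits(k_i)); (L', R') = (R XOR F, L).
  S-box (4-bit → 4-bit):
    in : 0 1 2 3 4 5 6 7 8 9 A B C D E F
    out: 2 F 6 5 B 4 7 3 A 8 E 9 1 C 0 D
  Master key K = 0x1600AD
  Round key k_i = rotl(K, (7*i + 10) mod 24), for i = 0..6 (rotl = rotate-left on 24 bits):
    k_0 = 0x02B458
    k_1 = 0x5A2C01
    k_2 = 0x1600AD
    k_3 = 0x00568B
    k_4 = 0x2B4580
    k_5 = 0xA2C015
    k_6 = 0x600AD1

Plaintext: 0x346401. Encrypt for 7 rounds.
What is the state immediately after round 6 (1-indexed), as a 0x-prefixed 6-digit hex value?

s_0 = plaintext = 0x346401
s_1 = Round(s_0, k_0) = 0x40110E
s_2 = Round(s_1, k_1) = 0x10E82C
s_3 = Round(s_2, k_2) = 0x82CBA1
s_4 = Round(s_3, k_3) = 0xBA1442
s_5 = Round(s_4, k_4) = 0x4424B7
s_6 = Round(s_5, k_5) = 0x4B7FA4
s_7 = Round(s_6, k_6) = 0xFA4083

0x4B7FA4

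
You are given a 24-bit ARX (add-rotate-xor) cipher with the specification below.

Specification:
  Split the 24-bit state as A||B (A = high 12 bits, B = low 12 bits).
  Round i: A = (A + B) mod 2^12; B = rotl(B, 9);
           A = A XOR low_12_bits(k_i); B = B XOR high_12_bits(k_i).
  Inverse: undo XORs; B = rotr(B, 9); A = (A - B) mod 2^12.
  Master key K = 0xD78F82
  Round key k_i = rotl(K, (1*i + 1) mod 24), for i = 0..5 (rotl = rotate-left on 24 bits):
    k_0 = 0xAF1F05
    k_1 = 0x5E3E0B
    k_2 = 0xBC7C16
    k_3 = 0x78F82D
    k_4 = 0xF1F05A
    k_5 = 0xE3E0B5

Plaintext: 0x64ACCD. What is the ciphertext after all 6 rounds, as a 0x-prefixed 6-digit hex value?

0xE969F0

s_0 = plaintext = 0x64ACCD
s_1 = Round(s_0, k_0) = 0xC12168
s_2 = Round(s_1, k_1) = 0x3715CE
s_3 = Round(s_2, k_2) = 0x52977E
s_4 = Round(s_3, k_3) = 0x48AB60
s_5 = Round(s_4, k_4) = 0xFB0E73
s_6 = Round(s_5, k_5) = 0xE969F0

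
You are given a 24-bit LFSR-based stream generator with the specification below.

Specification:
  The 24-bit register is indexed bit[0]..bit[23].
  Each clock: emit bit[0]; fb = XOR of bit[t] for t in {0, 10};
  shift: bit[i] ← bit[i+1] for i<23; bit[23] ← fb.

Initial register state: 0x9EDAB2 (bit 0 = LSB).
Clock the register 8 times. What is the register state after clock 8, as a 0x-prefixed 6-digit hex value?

reg_0 = 0x9EDAB2
clock 1: out=0, reg = 0x4F6D59
clock 2: out=1, reg = 0x27B6AC
clock 3: out=0, reg = 0x93DB56
clock 4: out=0, reg = 0x49EDAB
clock 5: out=1, reg = 0x24F6D5
clock 6: out=1, reg = 0x127B6A
clock 7: out=0, reg = 0x093DB5
clock 8: out=1, reg = 0x049EDA

0x049EDA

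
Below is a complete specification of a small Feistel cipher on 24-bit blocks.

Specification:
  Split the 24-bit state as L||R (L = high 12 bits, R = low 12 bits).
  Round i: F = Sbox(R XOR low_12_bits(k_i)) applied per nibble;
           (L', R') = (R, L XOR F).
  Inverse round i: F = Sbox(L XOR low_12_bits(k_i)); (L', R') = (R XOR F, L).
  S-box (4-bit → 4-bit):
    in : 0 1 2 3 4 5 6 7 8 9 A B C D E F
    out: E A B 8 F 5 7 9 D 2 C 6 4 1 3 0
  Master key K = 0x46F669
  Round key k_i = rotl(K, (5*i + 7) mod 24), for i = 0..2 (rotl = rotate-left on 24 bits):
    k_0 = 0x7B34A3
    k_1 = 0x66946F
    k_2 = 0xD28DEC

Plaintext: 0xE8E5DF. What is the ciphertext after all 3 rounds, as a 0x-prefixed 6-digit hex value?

0xB4A3DD

s_0 = plaintext = 0xE8E5DF
s_1 = Round(s_0, k_0) = 0x5DF41A
s_2 = Round(s_1, k_1) = 0x41AB4A
s_3 = Round(s_2, k_2) = 0xB4A3DD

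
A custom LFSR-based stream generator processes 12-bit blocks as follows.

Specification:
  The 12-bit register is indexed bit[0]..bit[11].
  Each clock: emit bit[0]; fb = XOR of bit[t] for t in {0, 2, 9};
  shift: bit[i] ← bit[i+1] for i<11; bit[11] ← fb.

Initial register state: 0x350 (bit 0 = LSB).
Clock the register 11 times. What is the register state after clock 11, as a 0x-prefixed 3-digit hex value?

reg_0 = 0x350
clock 1: out=0, reg = 0x9A8
clock 2: out=0, reg = 0x4D4
clock 3: out=0, reg = 0xA6A
clock 4: out=0, reg = 0xD35
clock 5: out=1, reg = 0x69A
clock 6: out=0, reg = 0xB4D
clock 7: out=1, reg = 0xDA6
clock 8: out=0, reg = 0xED3
clock 9: out=1, reg = 0x769
clock 10: out=1, reg = 0x3B4
clock 11: out=0, reg = 0x1DA

0x1DA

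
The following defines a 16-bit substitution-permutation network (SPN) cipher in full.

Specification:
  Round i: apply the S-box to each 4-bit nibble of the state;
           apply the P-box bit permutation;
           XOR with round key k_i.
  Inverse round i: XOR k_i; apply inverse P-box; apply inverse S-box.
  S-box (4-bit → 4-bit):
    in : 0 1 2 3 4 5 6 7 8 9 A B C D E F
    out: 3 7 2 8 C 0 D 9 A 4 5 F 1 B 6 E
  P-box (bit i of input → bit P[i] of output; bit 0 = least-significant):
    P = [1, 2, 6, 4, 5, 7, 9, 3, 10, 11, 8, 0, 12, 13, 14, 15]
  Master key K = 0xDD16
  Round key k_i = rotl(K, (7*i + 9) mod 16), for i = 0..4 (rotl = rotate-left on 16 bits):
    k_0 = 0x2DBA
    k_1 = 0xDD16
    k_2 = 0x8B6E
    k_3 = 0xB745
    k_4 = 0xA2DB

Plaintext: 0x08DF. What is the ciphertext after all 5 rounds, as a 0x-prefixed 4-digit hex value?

0x9BE2

s_0 = plaintext = 0x08DF
s_1 = Round(s_0, k_0) = 0x1547
s_2 = Round(s_1, k_1) = 0xAF0C
s_3 = Round(s_2, k_2) = 0xD2CD
s_4 = Round(s_3, k_3) = 0x0F73
s_5 = Round(s_4, k_4) = 0x9BE2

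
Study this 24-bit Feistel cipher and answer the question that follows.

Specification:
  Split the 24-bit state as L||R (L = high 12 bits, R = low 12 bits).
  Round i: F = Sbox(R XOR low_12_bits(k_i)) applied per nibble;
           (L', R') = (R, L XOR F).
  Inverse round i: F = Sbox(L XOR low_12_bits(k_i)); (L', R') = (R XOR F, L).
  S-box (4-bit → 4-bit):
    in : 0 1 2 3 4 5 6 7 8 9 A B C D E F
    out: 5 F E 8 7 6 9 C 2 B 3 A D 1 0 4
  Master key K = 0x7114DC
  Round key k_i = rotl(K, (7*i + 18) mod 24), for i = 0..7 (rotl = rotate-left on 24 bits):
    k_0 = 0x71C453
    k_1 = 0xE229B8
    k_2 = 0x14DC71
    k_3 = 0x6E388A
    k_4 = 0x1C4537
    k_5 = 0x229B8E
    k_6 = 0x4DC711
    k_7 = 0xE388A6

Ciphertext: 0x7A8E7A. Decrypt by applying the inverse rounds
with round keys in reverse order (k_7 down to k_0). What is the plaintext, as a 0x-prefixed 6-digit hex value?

0x6CA34E

s_0 = ciphertext = 0x7A8E7A
s_1 = InvRound(s_0, k_7) = 0xA2A7A8
s_2 = InvRound(s_1, k_6) = 0x622A2A
s_3 = InvRound(s_2, k_5) = 0xB17622
s_4 = InvRound(s_3, k_4) = 0x6C7B17
s_5 = InvRound(s_4, k_3) = 0xB666C7
s_6 = InvRound(s_5, k_2) = 0xA3BB66
s_7 = InvRound(s_6, k_1) = 0x34EA3B
s_8 = InvRound(s_7, k_0) = 0x6CA34E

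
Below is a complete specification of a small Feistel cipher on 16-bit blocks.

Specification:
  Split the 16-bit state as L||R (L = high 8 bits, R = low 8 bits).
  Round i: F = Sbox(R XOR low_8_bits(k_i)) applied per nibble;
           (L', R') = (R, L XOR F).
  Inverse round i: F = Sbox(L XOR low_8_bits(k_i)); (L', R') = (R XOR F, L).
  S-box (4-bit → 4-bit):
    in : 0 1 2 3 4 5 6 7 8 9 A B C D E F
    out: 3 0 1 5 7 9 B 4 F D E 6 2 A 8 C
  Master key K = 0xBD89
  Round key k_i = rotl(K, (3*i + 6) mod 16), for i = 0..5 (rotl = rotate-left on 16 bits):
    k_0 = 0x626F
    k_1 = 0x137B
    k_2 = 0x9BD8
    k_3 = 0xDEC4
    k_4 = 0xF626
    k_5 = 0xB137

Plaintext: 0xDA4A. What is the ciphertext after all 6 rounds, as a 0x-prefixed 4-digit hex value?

s_0 = plaintext = 0xDA4A
s_1 = Round(s_0, k_0) = 0x4AC3
s_2 = Round(s_1, k_1) = 0xC325
s_3 = Round(s_2, k_2) = 0x2509
s_4 = Round(s_3, k_3) = 0x090F
s_5 = Round(s_4, k_4) = 0x0F14
s_6 = Round(s_5, k_5) = 0x141A

0x141A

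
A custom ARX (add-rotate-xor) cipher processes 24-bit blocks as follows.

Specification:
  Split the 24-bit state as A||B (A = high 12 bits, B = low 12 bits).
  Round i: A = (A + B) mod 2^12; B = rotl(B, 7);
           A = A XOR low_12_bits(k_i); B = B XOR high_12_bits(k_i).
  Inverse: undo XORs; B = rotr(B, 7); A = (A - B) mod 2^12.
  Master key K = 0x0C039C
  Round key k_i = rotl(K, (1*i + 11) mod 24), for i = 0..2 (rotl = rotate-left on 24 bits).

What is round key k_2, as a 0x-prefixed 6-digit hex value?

K = 0x0C039C
k_0 = rotl(K, (1*0+11) mod 24) = rotl(K, 11) = 0x1CE060
k_1 = rotl(K, (1*1+11) mod 24) = rotl(K, 12) = 0x39C0C0
k_2 = rotl(K, (1*2+11) mod 24) = rotl(K, 13) = 0x738180

0x738180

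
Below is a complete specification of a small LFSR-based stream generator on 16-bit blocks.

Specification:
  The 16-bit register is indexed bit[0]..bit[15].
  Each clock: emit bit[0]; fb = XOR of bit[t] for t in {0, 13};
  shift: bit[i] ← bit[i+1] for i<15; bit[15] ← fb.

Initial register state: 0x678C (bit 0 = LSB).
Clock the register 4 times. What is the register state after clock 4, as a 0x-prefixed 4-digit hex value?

0x7678

reg_0 = 0x678C
clock 1: out=0, reg = 0xB3C6
clock 2: out=0, reg = 0xD9E3
clock 3: out=1, reg = 0xECF1
clock 4: out=1, reg = 0x7678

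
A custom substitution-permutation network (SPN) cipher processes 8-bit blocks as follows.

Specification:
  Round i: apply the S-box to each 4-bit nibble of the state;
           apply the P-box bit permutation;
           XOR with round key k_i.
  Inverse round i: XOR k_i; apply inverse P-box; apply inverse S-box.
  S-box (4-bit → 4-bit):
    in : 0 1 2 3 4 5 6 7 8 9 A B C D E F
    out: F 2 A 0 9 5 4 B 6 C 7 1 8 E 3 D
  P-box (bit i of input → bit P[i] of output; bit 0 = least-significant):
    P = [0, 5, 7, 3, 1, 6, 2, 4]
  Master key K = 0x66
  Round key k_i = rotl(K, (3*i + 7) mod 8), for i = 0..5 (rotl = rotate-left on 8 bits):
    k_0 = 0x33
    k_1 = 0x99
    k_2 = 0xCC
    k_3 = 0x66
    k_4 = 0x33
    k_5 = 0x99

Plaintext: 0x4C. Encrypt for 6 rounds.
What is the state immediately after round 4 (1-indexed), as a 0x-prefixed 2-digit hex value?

s_0 = plaintext = 0x4C
s_1 = Round(s_0, k_0) = 0x29
s_2 = Round(s_1, k_1) = 0x41
s_3 = Round(s_2, k_2) = 0xFE
s_4 = Round(s_3, k_3) = 0x51
s_5 = Round(s_4, k_4) = 0x15
s_6 = Round(s_5, k_5) = 0x58

0x51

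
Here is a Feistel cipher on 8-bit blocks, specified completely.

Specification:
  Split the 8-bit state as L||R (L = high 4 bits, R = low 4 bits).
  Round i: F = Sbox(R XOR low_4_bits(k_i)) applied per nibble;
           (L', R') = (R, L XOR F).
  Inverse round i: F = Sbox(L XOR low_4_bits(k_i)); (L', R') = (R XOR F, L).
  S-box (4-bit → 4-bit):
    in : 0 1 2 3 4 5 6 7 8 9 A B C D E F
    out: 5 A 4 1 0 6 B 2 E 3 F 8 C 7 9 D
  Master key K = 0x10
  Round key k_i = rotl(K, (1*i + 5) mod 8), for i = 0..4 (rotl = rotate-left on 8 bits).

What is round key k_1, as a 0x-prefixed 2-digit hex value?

K = 0x10
k_0 = rotl(K, (1*0+5) mod 8) = rotl(K, 5) = 0x02
k_1 = rotl(K, (1*1+5) mod 8) = rotl(K, 6) = 0x04

0x04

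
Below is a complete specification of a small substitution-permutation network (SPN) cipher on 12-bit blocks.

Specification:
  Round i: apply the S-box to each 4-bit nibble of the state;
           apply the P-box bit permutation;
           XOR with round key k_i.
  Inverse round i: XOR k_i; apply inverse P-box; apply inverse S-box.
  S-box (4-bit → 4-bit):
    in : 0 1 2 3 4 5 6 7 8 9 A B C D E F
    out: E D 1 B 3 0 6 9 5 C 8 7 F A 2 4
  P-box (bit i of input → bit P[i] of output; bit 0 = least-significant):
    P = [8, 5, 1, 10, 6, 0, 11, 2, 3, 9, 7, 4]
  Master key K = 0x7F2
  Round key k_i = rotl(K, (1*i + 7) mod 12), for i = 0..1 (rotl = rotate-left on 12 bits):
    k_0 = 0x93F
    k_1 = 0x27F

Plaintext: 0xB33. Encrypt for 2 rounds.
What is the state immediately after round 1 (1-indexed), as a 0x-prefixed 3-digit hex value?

s_0 = plaintext = 0xB33
s_1 = Round(s_0, k_0) = 0xED2
s_2 = Round(s_1, k_1) = 0x17A

0xED2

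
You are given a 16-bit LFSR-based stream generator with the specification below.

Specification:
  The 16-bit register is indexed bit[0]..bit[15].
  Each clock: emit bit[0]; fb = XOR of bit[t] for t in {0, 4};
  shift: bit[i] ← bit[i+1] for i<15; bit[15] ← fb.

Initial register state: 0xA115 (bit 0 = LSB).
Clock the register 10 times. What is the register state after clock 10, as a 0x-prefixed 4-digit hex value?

reg_0 = 0xA115
clock 1: out=1, reg = 0x508A
clock 2: out=0, reg = 0x2845
clock 3: out=1, reg = 0x9422
clock 4: out=0, reg = 0x4A11
clock 5: out=1, reg = 0x2508
clock 6: out=0, reg = 0x1284
clock 7: out=0, reg = 0x0942
clock 8: out=0, reg = 0x04A1
clock 9: out=1, reg = 0x8250
clock 10: out=0, reg = 0xC128

0xC128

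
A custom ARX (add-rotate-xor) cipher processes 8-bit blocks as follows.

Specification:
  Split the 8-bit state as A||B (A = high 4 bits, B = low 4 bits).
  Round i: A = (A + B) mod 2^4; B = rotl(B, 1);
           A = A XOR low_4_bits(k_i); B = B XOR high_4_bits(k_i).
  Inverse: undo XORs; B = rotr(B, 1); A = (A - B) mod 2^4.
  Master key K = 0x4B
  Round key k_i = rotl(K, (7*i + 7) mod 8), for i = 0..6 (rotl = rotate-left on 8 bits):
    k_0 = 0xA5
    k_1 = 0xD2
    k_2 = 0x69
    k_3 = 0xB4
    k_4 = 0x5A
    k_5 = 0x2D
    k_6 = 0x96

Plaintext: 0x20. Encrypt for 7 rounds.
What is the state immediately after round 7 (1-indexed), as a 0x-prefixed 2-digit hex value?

0x12

s_0 = plaintext = 0x20
s_1 = Round(s_0, k_0) = 0x7A
s_2 = Round(s_1, k_1) = 0x38
s_3 = Round(s_2, k_2) = 0x27
s_4 = Round(s_3, k_3) = 0xD5
s_5 = Round(s_4, k_4) = 0x8F
s_6 = Round(s_5, k_5) = 0xAD
s_7 = Round(s_6, k_6) = 0x12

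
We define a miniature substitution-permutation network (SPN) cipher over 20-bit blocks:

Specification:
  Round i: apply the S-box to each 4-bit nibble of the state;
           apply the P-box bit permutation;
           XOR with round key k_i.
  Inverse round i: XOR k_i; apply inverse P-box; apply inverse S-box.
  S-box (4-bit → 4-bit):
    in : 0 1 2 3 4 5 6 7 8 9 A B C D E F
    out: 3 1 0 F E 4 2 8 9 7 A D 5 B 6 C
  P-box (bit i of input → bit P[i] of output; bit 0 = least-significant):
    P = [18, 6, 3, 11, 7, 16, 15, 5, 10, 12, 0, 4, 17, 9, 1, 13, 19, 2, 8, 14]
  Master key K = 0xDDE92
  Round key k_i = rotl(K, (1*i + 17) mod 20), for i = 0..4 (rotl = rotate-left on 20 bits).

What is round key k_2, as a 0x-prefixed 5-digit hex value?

K = 0xDDE92
k_0 = rotl(K, (1*0+17) mod 20) = rotl(K, 17) = 0x5BBD2
k_1 = rotl(K, (1*1+17) mod 20) = rotl(K, 18) = 0xB77A4
k_2 = rotl(K, (1*2+17) mod 20) = rotl(K, 19) = 0x6EF49

0x6EF49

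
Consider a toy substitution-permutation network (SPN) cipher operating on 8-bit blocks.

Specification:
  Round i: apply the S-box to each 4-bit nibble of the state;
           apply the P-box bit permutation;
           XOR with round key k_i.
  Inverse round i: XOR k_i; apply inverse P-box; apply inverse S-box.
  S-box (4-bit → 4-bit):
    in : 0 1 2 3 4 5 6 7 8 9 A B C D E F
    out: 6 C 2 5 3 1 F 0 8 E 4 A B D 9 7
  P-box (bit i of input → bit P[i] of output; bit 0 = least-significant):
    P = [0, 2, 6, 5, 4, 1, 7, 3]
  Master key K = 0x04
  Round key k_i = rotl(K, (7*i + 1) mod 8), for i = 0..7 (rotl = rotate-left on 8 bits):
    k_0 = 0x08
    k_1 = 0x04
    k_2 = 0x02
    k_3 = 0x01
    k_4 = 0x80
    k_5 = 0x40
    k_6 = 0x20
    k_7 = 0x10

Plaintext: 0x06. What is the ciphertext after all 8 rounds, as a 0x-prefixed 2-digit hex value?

0x66

s_0 = plaintext = 0x06
s_1 = Round(s_0, k_0) = 0xEF
s_2 = Round(s_1, k_1) = 0x59
s_3 = Round(s_2, k_2) = 0x76
s_4 = Round(s_3, k_3) = 0x64
s_5 = Round(s_4, k_4) = 0x1F
s_6 = Round(s_5, k_5) = 0x8D
s_7 = Round(s_6, k_6) = 0x49
s_8 = Round(s_7, k_7) = 0x66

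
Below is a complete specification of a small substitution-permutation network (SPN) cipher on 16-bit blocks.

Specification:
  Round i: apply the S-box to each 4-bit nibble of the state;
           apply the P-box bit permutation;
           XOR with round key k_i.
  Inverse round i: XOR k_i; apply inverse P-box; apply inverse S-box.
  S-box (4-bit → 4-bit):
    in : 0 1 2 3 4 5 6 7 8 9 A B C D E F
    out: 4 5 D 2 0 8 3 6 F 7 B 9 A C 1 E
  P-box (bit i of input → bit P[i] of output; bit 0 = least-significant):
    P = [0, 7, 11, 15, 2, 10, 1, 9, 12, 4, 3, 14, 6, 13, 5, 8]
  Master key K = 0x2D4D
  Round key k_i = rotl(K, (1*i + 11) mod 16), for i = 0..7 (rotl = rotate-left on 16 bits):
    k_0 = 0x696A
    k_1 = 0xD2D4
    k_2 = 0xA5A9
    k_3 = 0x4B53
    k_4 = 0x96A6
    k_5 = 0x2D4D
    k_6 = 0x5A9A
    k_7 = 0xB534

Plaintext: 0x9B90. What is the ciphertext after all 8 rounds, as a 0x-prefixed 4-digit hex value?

0x6EB3

s_0 = plaintext = 0x9B90
s_1 = Round(s_0, k_0) = 0x150C
s_2 = Round(s_1, k_1) = 0x1236
s_3 = Round(s_2, k_2) = 0xF140
s_4 = Round(s_3, k_3) = 0x727B
s_5 = Round(s_4, k_4) = 0x628D
s_6 = Round(s_5, k_5) = 0xD303
s_7 = Round(s_6, k_6) = 0x5B28
s_8 = Round(s_7, k_7) = 0x6EB3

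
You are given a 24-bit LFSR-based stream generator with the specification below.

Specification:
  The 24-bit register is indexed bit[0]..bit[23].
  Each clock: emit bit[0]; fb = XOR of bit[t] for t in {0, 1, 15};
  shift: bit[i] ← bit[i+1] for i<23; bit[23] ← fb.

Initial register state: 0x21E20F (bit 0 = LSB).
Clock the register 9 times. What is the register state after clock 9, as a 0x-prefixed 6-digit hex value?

0xA590F1

reg_0 = 0x21E20F
clock 1: out=1, reg = 0x90F107
clock 2: out=1, reg = 0xC87883
clock 3: out=1, reg = 0x643C41
clock 4: out=1, reg = 0xB21E20
clock 5: out=0, reg = 0x590F10
clock 6: out=0, reg = 0x2C8788
clock 7: out=0, reg = 0x9643C4
clock 8: out=0, reg = 0x4B21E2
clock 9: out=0, reg = 0xA590F1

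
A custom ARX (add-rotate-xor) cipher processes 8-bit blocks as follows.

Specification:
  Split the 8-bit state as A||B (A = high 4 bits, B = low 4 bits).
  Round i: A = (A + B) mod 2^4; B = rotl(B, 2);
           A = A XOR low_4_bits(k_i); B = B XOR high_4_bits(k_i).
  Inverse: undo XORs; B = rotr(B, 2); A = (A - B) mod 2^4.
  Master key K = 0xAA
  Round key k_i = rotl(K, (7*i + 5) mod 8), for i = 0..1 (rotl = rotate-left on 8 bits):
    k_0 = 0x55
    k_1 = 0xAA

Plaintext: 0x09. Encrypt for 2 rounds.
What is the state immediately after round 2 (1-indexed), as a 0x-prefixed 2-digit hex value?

s_0 = plaintext = 0x09
s_1 = Round(s_0, k_0) = 0xC3
s_2 = Round(s_1, k_1) = 0x56

0x56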